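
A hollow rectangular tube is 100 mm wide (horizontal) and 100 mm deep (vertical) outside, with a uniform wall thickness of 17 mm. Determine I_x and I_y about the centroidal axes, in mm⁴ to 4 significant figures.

Decompose the section into non-overlapping parts with the origin at the bottom-left of its bounding rectangle.
Outer rectangle: 100 × 100, A = 10 000 mm², y = 50 mm, Ī = 8 333 333 mm⁴.
Inner void (subtracted): 66 × 66, A = 4 356 mm², y = 50 mm, Ī = 1 581 228 mm⁴.
By symmetry the centroid is at mid-height, ȳ = 50 mm.
All pieces are centred on the centroidal x-axis, so I = ΣĪ (holes subtracted) = 6 752 105 mm⁴.
Repeating about the centroidal y-axis gives I_y = 6 752 105 mm⁴.

I_x ≈ 6.752 × 10⁶ mm⁴, I_y ≈ 6.752 × 10⁶ mm⁴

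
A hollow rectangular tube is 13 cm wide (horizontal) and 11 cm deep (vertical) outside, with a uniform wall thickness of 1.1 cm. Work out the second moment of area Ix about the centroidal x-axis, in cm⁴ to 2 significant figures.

Break the section into simple shapes (no overlaps), measuring from the bottom-left corner of the bounding box.
Outer rectangle: 13 × 11, A = 143 cm², y = 5.5 cm, Ī = 1 442 cm⁴.
Inner void (subtracted): 10.8 × 8.8, A = 95.04 cm², y = 5.5 cm, Ī = 613.3 cm⁴.
By symmetry the centroid is at mid-height, ȳ = 5.5 cm.
All pieces are centred on the centroidal x-axis, so I = ΣĪ (holes subtracted) = 828.6 cm⁴.

Ix ≈ 830 cm⁴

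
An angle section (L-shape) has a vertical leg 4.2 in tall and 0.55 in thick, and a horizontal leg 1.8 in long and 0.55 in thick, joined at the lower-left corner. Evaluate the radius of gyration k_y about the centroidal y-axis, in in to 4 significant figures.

k_y ≈ 0.4387 in

Break the section into simple shapes (no overlaps), measuring from the bottom-left corner of the bounding box.
Vertical leg: 0.55 × 4.2, A = 2.31 in², x = 0.275 in, Ī = 0.0582313 in⁴.
Horizontal leg (remainder): 1.25 × 0.55, A = 0.6875 in², x = 1.175 in, Ī = 0.0895182 in⁴.
Centroid: x̄ = ΣA·x / ΣA = 0.481422 in.
Transfer each piece to the centroidal y-axis using Ī + A·d² with d = x − 0.481422:
  vertical leg: d = -0.206422 in → contributes +0.15666 in⁴
  horizontal leg (remainder): d = 0.693578 in → contributes +0.42024 in⁴
Total I = 0.576901 in⁴.
Radius of gyration: k = √(I/A) = √(0.576901 / 2.9975) = 0.438703 in.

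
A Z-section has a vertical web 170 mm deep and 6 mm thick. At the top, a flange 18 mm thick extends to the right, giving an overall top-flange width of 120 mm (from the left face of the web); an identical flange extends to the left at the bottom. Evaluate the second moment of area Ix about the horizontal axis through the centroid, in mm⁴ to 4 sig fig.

Decompose the section into non-overlapping parts with the origin at the bottom-left of its bounding rectangle.
Web: 6 × 170, A = 1 020 mm², y = 85 mm, Ī = 2 456 500 mm⁴.
Top flange (beyond web): 114 × 18, A = 2 052 mm², y = 161 mm, Ī = 55 404 mm⁴.
Bottom flange (beyond web): 114 × 18, A = 2 052 mm², y = 9 mm, Ī = 55 404 mm⁴.
Centroid: ȳ = ΣA·y / ΣA = 85 mm.
Transfer each piece to the horizontal axis through the centroid using Ī + A·d² with d = y − 85:
  web: d = 0 mm → contributes +2 456 500 mm⁴
  top flange (beyond web): d = 76 mm → contributes +11 907 756 mm⁴
  bottom flange (beyond web): d = -76 mm → contributes +11 907 756 mm⁴
Total I = 26 272 012 mm⁴.

Ix ≈ 2.627 × 10⁷ mm⁴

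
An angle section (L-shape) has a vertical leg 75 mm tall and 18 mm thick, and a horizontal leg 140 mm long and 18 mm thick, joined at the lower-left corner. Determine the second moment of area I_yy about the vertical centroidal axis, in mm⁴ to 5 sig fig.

Break the section into simple shapes (no overlaps), measuring from the bottom-left corner of the bounding box.
Vertical leg: 18 × 75, A = 1 350 mm², x = 9 mm, Ī = 36 450 mm⁴.
Horizontal leg (remainder): 122 × 18, A = 2 196 mm², x = 79 mm, Ī = 2 723 772 mm⁴.
Centroid: x̄ = ΣA·x / ΣA = 52.35025 mm.
Transfer each piece to the vertical centroidal axis using Ī + A·d² with d = x − 52.35025:
  vertical leg: d = -43.35025 mm → contributes +2 573 430 mm⁴
  horizontal leg (remainder): d = 26.64975 mm → contributes +4 283 391 mm⁴
Total I = 6 856 821 mm⁴.

I_yy ≈ 6.8568 × 10⁶ mm⁴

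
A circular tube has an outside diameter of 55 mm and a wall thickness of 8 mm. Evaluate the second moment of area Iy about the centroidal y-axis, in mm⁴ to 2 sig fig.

Decompose the section into non-overlapping parts with the origin at the bottom-left of its bounding rectangle.
Outer circle: ⌀55, A = 2 376 mm², x = 27.5 mm, Ī = 449 180 mm⁴.
Bore (subtracted): ⌀39, A = 1 195 mm², x = 27.5 mm, Ī = 113 561 mm⁴.
By symmetry the centroid is at mid-width, x̄ = 27.5 mm.
All pieces are centred on the centroidal y-axis, so I = ΣĪ (holes subtracted) = 335 619 mm⁴.

Iy ≈ 3.4 × 10⁵ mm⁴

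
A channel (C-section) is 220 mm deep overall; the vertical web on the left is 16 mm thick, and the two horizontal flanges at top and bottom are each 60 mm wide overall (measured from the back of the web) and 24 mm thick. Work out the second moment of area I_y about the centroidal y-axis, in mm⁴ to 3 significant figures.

Break the section into simple shapes (no overlaps), measuring from the bottom-left corner of the bounding box.
Web: 16 × 220, A = 3 520 mm², x = 8 mm, Ī = 75 093 mm⁴.
Top flange (beyond web): 44 × 24, A = 1 056 mm², x = 38 mm, Ī = 170 368 mm⁴.
Bottom flange (beyond web): 44 × 24, A = 1 056 mm², x = 38 mm, Ī = 170 368 mm⁴.
Centroid: x̄ = ΣA·x / ΣA = 19.25 mm.
Transfer each piece to the centroidal y-axis using Ī + A·d² with d = x − 19.25:
  web: d = -11.25 mm → contributes +520 593 mm⁴
  top flange (beyond web): d = 18.75 mm → contributes +541 618 mm⁴
  bottom flange (beyond web): d = 18.75 mm → contributes +541 618 mm⁴
Total I = 1 603 829 mm⁴.

I_y ≈ 1.60 × 10⁶ mm⁴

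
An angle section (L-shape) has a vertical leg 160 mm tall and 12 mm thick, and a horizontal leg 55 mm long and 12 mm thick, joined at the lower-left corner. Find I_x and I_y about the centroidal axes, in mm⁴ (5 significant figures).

Break the section into simple shapes (no overlaps), measuring from the bottom-left corner of the bounding box.
Vertical leg: 12 × 160, A = 1 920 mm², y = 80 mm, Ī = 4 096 000 mm⁴.
Horizontal leg (remainder): 43 × 12, A = 516 mm², y = 6 mm, Ī = 6 192 mm⁴.
Centroid: ȳ = ΣA·y / ΣA = 64.32512 mm.
Transfer each piece to the centroidal x-axis using Ī + A·d² with d = y − 64.32512:
  vertical leg: d = 15.67488 mm → contributes +4 567 747 mm⁴
  horizontal leg (remainder): d = -58.32512 mm → contributes +1 761 531 mm⁴
Total I = 6 329 279 mm⁴.
For the y-axis: x̄ = 11.82512 mm.
Repeating about the centroidal y-axis gives I_y = 410113.5 mm⁴.

I_x ≈ 6.3293 × 10⁶ mm⁴, I_y ≈ 4.1011 × 10⁵ mm⁴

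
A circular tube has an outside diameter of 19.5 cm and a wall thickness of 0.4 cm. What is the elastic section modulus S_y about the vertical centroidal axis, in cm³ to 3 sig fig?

Treat the section as a set of non-overlapping primitives; coordinates are from the bounding-box lower-left.
Outer circle: ⌀19.5, A = 298.65 cm², x = 9.75 cm, Ī = 7097.5 cm⁴.
Bore (subtracted): ⌀18.7, A = 274.65 cm², x = 9.75 cm, Ī = 6002.6 cm⁴.
By symmetry the centroid is at mid-width, x̄ = 9.75 cm.
All pieces are centred on the vertical centroidal axis, so I = ΣĪ (holes subtracted) = 1 095 cm⁴.
Extreme fibre distance c = 9.75 cm; S = I/c = 112.31 cm³.

S_y ≈ 112 cm³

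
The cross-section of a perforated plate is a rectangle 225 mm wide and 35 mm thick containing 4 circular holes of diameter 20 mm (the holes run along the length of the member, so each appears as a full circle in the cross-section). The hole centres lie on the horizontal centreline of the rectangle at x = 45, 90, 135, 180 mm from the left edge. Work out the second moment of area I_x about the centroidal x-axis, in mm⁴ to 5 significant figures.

I_x ≈ 7.7249 × 10⁵ mm⁴

Treat the section as a set of non-overlapping primitives; coordinates are from the bounding-box lower-left.
Plate: 225 × 35, A = 7 875 mm², y = 17.5 mm, Ī = 803906.3 mm⁴.
Hole 1 (subtracted): ⌀20, A = 314.1593 mm², y = 17.5 mm, Ī = 7853.982 mm⁴.
Hole 2 (subtracted): ⌀20, A = 314.1593 mm², y = 17.5 mm, Ī = 7853.982 mm⁴.
Hole 3 (subtracted): ⌀20, A = 314.1593 mm², y = 17.5 mm, Ī = 7853.982 mm⁴.
Hole 4 (subtracted): ⌀20, A = 314.1593 mm², y = 17.5 mm, Ī = 7853.982 mm⁴.
By symmetry the centroid is at mid-height, ȳ = 17.5 mm.
All pieces are centred on the centroidal x-axis, so I = ΣĪ (holes subtracted) = 772490.3 mm⁴.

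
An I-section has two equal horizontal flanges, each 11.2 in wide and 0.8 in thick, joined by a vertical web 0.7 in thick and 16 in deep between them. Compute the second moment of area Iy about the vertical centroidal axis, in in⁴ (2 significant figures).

Iy ≈ 190 in⁴

Break the section into simple shapes (no overlaps), measuring from the bottom-left corner of the bounding box.
Bottom flange: 11.2 × 0.8, A = 8.96 in², x = 5.6 in, Ī = 93.66 in⁴.
Web: 0.7 × 16, A = 11.2 in², x = 5.6 in, Ī = 0.4573 in⁴.
Top flange: 11.2 × 0.8, A = 8.96 in², x = 5.6 in, Ī = 93.66 in⁴.
By symmetry the centroid is at mid-width, x̄ = 5.6 in.
All pieces are centred on the vertical centroidal axis, so I = ΣĪ = 187.8 in⁴.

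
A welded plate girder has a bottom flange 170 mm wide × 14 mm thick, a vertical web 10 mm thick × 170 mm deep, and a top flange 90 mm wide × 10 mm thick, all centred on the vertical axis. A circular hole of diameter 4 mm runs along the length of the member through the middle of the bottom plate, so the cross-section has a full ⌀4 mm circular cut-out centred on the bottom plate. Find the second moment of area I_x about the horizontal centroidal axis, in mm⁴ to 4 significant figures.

I_x ≈ 2.770 × 10⁷ mm⁴

Break the section into simple shapes (no overlaps), measuring from the bottom-left corner of the bounding box.
Bottom plate: 170 × 14, A = 2 380 mm², y = 7 mm, Ī = 38873.3 mm⁴.
Web plate: 10 × 170, A = 1 700 mm², y = 99 mm, Ī = 4 094 167 mm⁴.
Top plate: 90 × 10, A = 900 mm², y = 189 mm, Ī = 7 500 mm⁴.
Hole (subtracted): ⌀4, A = 12.5664 mm², y = 7 mm, Ī = 12.5664 mm⁴.
Centroid: ȳ = ΣA·y / ΣA = 71.4598 mm.
Transfer each piece to the horizontal centroidal axis using Ī + A·d² with d = y − 71.4598:
  bottom plate: d = -64.4598 mm → contributes +9 927 944 mm⁴
  web plate: d = 27.5402 mm → contributes +5 383 549 mm⁴
  top plate: d = 117.54 mm → contributes +12 441 619 mm⁴
  hole: d = -64.4598 mm → contributes −52226.7 mm⁴
Total I = 27 700 885 mm⁴.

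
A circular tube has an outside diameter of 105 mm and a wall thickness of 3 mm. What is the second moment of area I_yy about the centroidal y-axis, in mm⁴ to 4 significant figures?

I_yy ≈ 1.251 × 10⁶ mm⁴

Break the section into simple shapes (no overlaps), measuring from the bottom-left corner of the bounding box.
Outer circle: ⌀105, A = 8659.01 mm², x = 52.5 mm, Ī = 5 966 602 mm⁴.
Bore (subtracted): ⌀99, A = 7697.69 mm², x = 52.5 mm, Ī = 4 715 315 mm⁴.
By symmetry the centroid is at mid-width, x̄ = 52.5 mm.
All pieces are centred on the centroidal y-axis, so I = ΣĪ (holes subtracted) = 1 251 288 mm⁴.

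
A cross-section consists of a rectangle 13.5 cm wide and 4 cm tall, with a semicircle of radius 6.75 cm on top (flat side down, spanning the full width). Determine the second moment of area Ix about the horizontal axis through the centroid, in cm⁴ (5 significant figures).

Decompose the section into non-overlapping parts with the origin at the bottom-left of its bounding rectangle.
Rectangular body: 13.5 × 4, A = 54 cm², y = 2 cm, Ī = 72 cm⁴.
Semicircular cap: semicircle r = 6.75, A = 71.56941 cm², y = 6.864789 cm, Ī = 227.849 cm⁴.
Centroid: ȳ = ΣA·y / ΣA = 4.77273 cm.
Transfer each piece to the horizontal axis through the centroid using Ī + A·d² with d = y − 4.77273:
  rectangular body: d = -2.77273 cm → contributes +487.1537 cm⁴
  semicircular cap: d = 2.092059 cm → contributes +541.0876 cm⁴
Total I = 1028.241 cm⁴.

Ix ≈ 1028.2 cm⁴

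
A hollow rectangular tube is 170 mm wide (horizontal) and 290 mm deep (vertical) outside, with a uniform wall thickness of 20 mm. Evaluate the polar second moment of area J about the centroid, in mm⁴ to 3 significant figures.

J ≈ 2.49 × 10⁸ mm⁴

Break the section into simple shapes (no overlaps), measuring from the bottom-left corner of the bounding box.
Outer rectangle: 170 × 290, A = 49 300 mm², y = 145 mm, Ī = 345 510 833 mm⁴.
Inner void (subtracted): 130 × 250, A = 32 500 mm², y = 145 mm, Ī = 169 270 833 mm⁴.
By symmetry the centroid is at mid-height, ȳ = 145 mm.
All pieces are centred on the centroidal x-axis, so I = ΣĪ (holes subtracted) = 176 240 000 mm⁴.
Repeating about the centroidal y-axis gives I_y = 72 960 000 mm⁴.
Polar second moment: J = I_x + I_y = 249 200 000 mm⁴.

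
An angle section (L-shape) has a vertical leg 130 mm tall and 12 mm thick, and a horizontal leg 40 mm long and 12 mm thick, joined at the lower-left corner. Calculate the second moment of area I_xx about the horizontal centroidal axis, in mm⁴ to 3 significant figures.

I_xx ≈ 3.16 × 10⁶ mm⁴

Break the section into simple shapes (no overlaps), measuring from the bottom-left corner of the bounding box.
Vertical leg: 12 × 130, A = 1 560 mm², y = 65 mm, Ī = 2 197 000 mm⁴.
Horizontal leg (remainder): 28 × 12, A = 336 mm², y = 6 mm, Ī = 4 032 mm⁴.
Centroid: ȳ = ΣA·y / ΣA = 54.544 mm.
Transfer each piece to the horizontal centroidal axis using Ī + A·d² with d = y − 54.544:
  vertical leg: d = 10.456 mm → contributes +2 367 542 mm⁴
  horizontal leg (remainder): d = -48.544 mm → contributes +795 833 mm⁴
Total I = 3 163 374 mm⁴.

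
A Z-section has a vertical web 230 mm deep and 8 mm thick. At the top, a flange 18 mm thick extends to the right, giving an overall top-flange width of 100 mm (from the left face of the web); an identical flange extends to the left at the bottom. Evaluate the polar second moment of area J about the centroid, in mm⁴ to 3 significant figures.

J ≈ 5.60 × 10⁷ mm⁴

Break the section into simple shapes (no overlaps), measuring from the bottom-left corner of the bounding box.
Web: 8 × 230, A = 1 840 mm², y = 115 mm, Ī = 8 111 333 mm⁴.
Top flange (beyond web): 92 × 18, A = 1 656 mm², y = 221 mm, Ī = 44 712 mm⁴.
Bottom flange (beyond web): 92 × 18, A = 1 656 mm², y = 9 mm, Ī = 44 712 mm⁴.
Centroid: ȳ = ΣA·y / ΣA = 115 mm.
Transfer each piece to the centroidal x-axis using Ī + A·d² with d = y − 115:
  web: d = 0 mm → contributes +8 111 333 mm⁴
  top flange (beyond web): d = 106 mm → contributes +18 651 528 mm⁴
  bottom flange (beyond web): d = -106 mm → contributes +18 651 528 mm⁴
Total I = 45 414 389 mm⁴.
For the y-axis: x̄ = 96 mm.
Repeating about the centroidal y-axis gives I_y = 10 625 877 mm⁴.
Polar second moment: J = I_x + I_y = 56 040 267 mm⁴.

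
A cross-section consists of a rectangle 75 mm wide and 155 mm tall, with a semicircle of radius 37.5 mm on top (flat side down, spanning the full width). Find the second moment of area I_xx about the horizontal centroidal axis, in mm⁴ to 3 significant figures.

I_xx ≈ 3.97 × 10⁷ mm⁴

Decompose the section into non-overlapping parts with the origin at the bottom-left of its bounding rectangle.
Rectangular body: 75 × 155, A = 11 625 mm², y = 77.5 mm, Ī = 23 274 219 mm⁴.
Semicircular cap: semicircle r = 37.5, A = 2208.9 mm², y = 170.92 mm, Ī = 217 049 mm⁴.
Centroid: ȳ = ΣA·y / ΣA = 92.416 mm.
Transfer each piece to the horizontal centroidal axis using Ī + A·d² with d = y − 92.416:
  rectangular body: d = -14.916 mm → contributes +25 860 670 mm⁴
  semicircular cap: d = 78.499 mm → contributes +13 828 827 mm⁴
Total I = 39 689 497 mm⁴.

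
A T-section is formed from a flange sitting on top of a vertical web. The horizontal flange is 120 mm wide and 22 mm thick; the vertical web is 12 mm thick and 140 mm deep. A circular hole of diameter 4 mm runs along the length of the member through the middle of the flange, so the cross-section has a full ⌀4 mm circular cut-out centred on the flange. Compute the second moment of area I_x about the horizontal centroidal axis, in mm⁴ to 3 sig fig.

Break the section into simple shapes (no overlaps), measuring from the bottom-left corner of the bounding box.
Flange: 120 × 22, A = 2 640 mm², y = 151 mm, Ī = 106 480 mm⁴.
Web: 12 × 140, A = 1 680 mm², y = 70 mm, Ī = 2 744 000 mm⁴.
Hole (subtracted): ⌀4, A = 12.566 mm², y = 151 mm, Ī = 12.566 mm⁴.
Centroid: ȳ = ΣA·y / ΣA = 119.41 mm.
Transfer each piece to the horizontal centroidal axis using Ī + A·d² with d = y − 119.41:
  flange: d = 31.592 mm → contributes +2 741 327 mm⁴
  web: d = -49.408 mm → contributes +6 845 150 mm⁴
  hole: d = 31.592 mm → contributes −12 554 mm⁴
Total I = 9 573 922 mm⁴.

I_x ≈ 9.57 × 10⁶ mm⁴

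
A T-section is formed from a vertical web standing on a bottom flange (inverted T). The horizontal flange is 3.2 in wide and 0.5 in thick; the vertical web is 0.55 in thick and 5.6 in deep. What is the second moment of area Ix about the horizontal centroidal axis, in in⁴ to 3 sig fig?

Ix ≈ 17.9 in⁴

Decompose the section into non-overlapping parts with the origin at the bottom-left of its bounding rectangle.
Flange: 3.2 × 0.5, A = 1.6 in², y = 0.25 in, Ī = 0.033333 in⁴.
Web: 0.55 × 5.6, A = 3.08 in², y = 3.3 in, Ī = 8.0491 in⁴.
Centroid: ȳ = ΣA·y / ΣA = 2.2573 in.
Transfer each piece to the horizontal centroidal axis using Ī + A·d² with d = y − 2.2573:
  flange: d = -2.0073 in → contributes +6.4799 in⁴
  web: d = 1.0427 in → contributes +11.398 in⁴
Total I = 17.878 in⁴.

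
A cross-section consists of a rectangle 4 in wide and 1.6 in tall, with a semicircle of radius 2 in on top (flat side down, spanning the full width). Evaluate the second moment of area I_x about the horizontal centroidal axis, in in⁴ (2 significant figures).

Break the section into simple shapes (no overlaps), measuring from the bottom-left corner of the bounding box.
Rectangular body: 4 × 1.6, A = 6.4 in², y = 0.8 in, Ī = 1.365 in⁴.
Semicircular cap: semicircle r = 2, A = 6.283 in², y = 2.449 in, Ī = 1.756 in⁴.
Centroid: ȳ = ΣA·y / ΣA = 1.617 in.
Transfer each piece to the horizontal centroidal axis using Ī + A·d² with d = y − 1.617:
  rectangular body: d = -0.8168 in → contributes +5.635 in⁴
  semicircular cap: d = 0.832 in → contributes +6.106 in⁴
Total I = 11.74 in⁴.

I_x ≈ 12 in⁴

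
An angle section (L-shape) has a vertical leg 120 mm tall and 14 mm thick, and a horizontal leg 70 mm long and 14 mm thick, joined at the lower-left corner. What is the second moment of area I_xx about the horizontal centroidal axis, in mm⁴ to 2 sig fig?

Treat the section as a set of non-overlapping primitives; coordinates are from the bounding-box lower-left.
Vertical leg: 14 × 120, A = 1 680 mm², y = 60 mm, Ī = 2 016 000 mm⁴.
Horizontal leg (remainder): 56 × 14, A = 784 mm², y = 7 mm, Ī = 12 805 mm⁴.
Centroid: ȳ = ΣA·y / ΣA = 43.14 mm.
Transfer each piece to the horizontal centroidal axis using Ī + A·d² with d = y − 43.14:
  vertical leg: d = 16.86 mm → contributes +2 493 762 mm⁴
  horizontal leg (remainder): d = -36.14 mm → contributes +1 036 581 mm⁴
Total I = 3 530 344 mm⁴.

I_xx ≈ 3.5 × 10⁶ mm⁴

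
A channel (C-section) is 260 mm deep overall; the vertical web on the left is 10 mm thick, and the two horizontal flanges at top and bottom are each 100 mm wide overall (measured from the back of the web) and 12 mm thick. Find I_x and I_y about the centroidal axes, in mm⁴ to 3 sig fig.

I_x ≈ 4.79 × 10⁷ mm⁴, I_y ≈ 4.43 × 10⁶ mm⁴

Treat the section as a set of non-overlapping primitives; coordinates are from the bounding-box lower-left.
Web: 10 × 260, A = 2 600 mm², y = 130 mm, Ī = 14 646 667 mm⁴.
Top flange (beyond web): 90 × 12, A = 1 080 mm², y = 254 mm, Ī = 12 960 mm⁴.
Bottom flange (beyond web): 90 × 12, A = 1 080 mm², y = 6 mm, Ī = 12 960 mm⁴.
By symmetry the centroid is at mid-height, ȳ = 130 mm.
Transfer each piece to the centroidal x-axis using Ī + A·d² with d = y − 130:
  web: d = 0 mm → contributes +14 646 667 mm⁴
  top flange (beyond web): d = 124 mm → contributes +16 619 040 mm⁴
  bottom flange (beyond web): d = -124 mm → contributes +16 619 040 mm⁴
Total I = 47 884 747 mm⁴.
For the y-axis: x̄ = 27.689 mm.
Repeating about the centroidal y-axis gives I_y = 4 429 246 mm⁴.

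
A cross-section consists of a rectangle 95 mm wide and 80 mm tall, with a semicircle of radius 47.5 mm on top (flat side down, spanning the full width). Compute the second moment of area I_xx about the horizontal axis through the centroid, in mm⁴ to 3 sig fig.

I_xx ≈ 1.34 × 10⁷ mm⁴

Treat the section as a set of non-overlapping primitives; coordinates are from the bounding-box lower-left.
Rectangular body: 95 × 80, A = 7 600 mm², y = 40 mm, Ī = 4 053 333 mm⁴.
Semicircular cap: semicircle r = 47.5, A = 3544.1 mm², y = 100.16 mm, Ī = 558 736 mm⁴.
Centroid: ȳ = ΣA·y / ΣA = 59.132 mm.
Transfer each piece to the horizontal axis through the centroid using Ī + A·d² with d = y − 59.132:
  rectangular body: d = -19.132 mm → contributes +6 835 271 mm⁴
  semicircular cap: d = 41.027 mm → contributes +6 524 332 mm⁴
Total I = 13 359 602 mm⁴.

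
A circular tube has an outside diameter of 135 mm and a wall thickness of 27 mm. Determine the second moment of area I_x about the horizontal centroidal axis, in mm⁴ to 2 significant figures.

Decompose the section into non-overlapping parts with the origin at the bottom-left of its bounding rectangle.
Outer circle: ⌀135, A = 14 314 mm², y = 67.5 mm, Ī = 16 304 406 mm⁴.
Bore (subtracted): ⌀81, A = 5 153 mm², y = 67.5 mm, Ī = 2 113 051 mm⁴.
By symmetry the centroid is at mid-height, ȳ = 67.5 mm.
All pieces are centred on the horizontal centroidal axis, so I = ΣĪ (holes subtracted) = 14 191 355 mm⁴.

I_x ≈ 1.4 × 10⁷ mm⁴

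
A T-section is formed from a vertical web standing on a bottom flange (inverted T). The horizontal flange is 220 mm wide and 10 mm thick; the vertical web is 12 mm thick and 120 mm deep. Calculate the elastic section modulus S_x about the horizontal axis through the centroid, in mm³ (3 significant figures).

S_x ≈ 5.46 × 10⁴ mm³

Decompose the section into non-overlapping parts with the origin at the bottom-left of its bounding rectangle.
Flange: 220 × 10, A = 2 200 mm², y = 5 mm, Ī = 18 333 mm⁴.
Web: 12 × 120, A = 1 440 mm², y = 70 mm, Ī = 1 728 000 mm⁴.
Centroid: ȳ = ΣA·y / ΣA = 30.714 mm.
Transfer each piece to the horizontal axis through the centroid using Ī + A·d² with d = y − 30.714:
  flange: d = -25.714 mm → contributes +1 473 027 mm⁴
  web: d = 39.286 mm → contributes +3 950 449 mm⁴
Total I = 5 423 476 mm⁴.
Extreme fibre distance c = 99.286 mm; S = I/c = 54 625 mm³.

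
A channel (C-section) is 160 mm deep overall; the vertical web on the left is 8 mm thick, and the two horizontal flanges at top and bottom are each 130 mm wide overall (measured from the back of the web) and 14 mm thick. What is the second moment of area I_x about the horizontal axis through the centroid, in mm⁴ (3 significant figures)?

I_x ≈ 2.10 × 10⁷ mm⁴

Split into non-overlapping primitives; take the origin at the lower-left of the bounding box.
Web: 8 × 160, A = 1 280 mm², y = 80 mm, Ī = 2 730 667 mm⁴.
Top flange (beyond web): 122 × 14, A = 1 708 mm², y = 153 mm, Ī = 27 897 mm⁴.
Bottom flange (beyond web): 122 × 14, A = 1 708 mm², y = 7 mm, Ī = 27 897 mm⁴.
By symmetry the centroid is at mid-height, ȳ = 80 mm.
Transfer each piece to the horizontal axis through the centroid using Ī + A·d² with d = y − 80:
  web: d = 0 mm → contributes +2 730 667 mm⁴
  top flange (beyond web): d = 73 mm → contributes +9 129 829 mm⁴
  bottom flange (beyond web): d = -73 mm → contributes +9 129 829 mm⁴
Total I = 20 990 325 mm⁴.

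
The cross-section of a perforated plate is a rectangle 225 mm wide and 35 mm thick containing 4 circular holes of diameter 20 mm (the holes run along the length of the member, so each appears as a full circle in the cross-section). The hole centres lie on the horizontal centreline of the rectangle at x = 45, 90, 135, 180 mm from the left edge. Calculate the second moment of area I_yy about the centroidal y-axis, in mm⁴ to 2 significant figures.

Break the section into simple shapes (no overlaps), measuring from the bottom-left corner of the bounding box.
Plate: 225 × 35, A = 7 875 mm², x = 112.5 mm, Ī = 33 222 656 mm⁴.
Hole 1 (subtracted): ⌀20, A = 314.2 mm², x = 45 mm, Ī = 7 854 mm⁴.
Hole 2 (subtracted): ⌀20, A = 314.2 mm², x = 90 mm, Ī = 7 854 mm⁴.
Hole 3 (subtracted): ⌀20, A = 314.2 mm², x = 135 mm, Ī = 7 854 mm⁴.
Hole 4 (subtracted): ⌀20, A = 314.2 mm², x = 180 mm, Ī = 7 854 mm⁴.
By symmetry the centroid is at mid-width, x̄ = 112.5 mm.
Transfer each piece to the centroidal y-axis using Ī + A·d² with d = x − 112.5:
  plate: d = 0 mm → contributes +33 222 656 mm⁴
  hole 1: d = -67.5 mm → contributes −1 439 242 mm⁴
  hole 2: d = -22.5 mm → contributes −166 897 mm⁴
  hole 3: d = 22.5 mm → contributes −166 897 mm⁴
  hole 4: d = 67.5 mm → contributes −1 439 242 mm⁴
Total I = 30 010 378 mm⁴.

I_yy ≈ 3.0 × 10⁷ mm⁴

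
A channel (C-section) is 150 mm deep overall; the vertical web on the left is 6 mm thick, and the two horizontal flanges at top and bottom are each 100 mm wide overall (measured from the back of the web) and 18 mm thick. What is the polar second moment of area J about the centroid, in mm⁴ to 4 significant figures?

J ≈ 2.079 × 10⁷ mm⁴

Decompose the section into non-overlapping parts with the origin at the bottom-left of its bounding rectangle.
Web: 6 × 150, A = 900 mm², y = 75 mm, Ī = 1 687 500 mm⁴.
Top flange (beyond web): 94 × 18, A = 1 692 mm², y = 141 mm, Ī = 45 684 mm⁴.
Bottom flange (beyond web): 94 × 18, A = 1 692 mm², y = 9 mm, Ī = 45 684 mm⁴.
By symmetry the centroid is at mid-height, ȳ = 75 mm.
Transfer each piece to the centroidal x-axis using Ī + A·d² with d = y − 75:
  web: d = 0 mm → contributes +1 687 500 mm⁴
  top flange (beyond web): d = 66 mm → contributes +7 416 036 mm⁴
  bottom flange (beyond web): d = -66 mm → contributes +7 416 036 mm⁴
Total I = 16 519 572 mm⁴.
For the y-axis: x̄ = 42.4958 mm.
Repeating about the centroidal y-axis gives I_y = 4 271 763 mm⁴.
Polar second moment: J = I_x + I_y = 20 791 335 mm⁴.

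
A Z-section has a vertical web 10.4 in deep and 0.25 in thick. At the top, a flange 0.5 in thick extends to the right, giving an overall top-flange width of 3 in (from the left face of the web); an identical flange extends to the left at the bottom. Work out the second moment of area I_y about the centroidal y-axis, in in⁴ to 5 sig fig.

I_y ≈ 7.9341 in⁴

Treat the section as a set of non-overlapping primitives; coordinates are from the bounding-box lower-left.
Web: 0.25 × 10.4, A = 2.6 in², x = 2.875 in, Ī = 0.01354167 in⁴.
Top flange (beyond web): 2.75 × 0.5, A = 1.375 in², x = 4.375 in, Ī = 0.8665365 in⁴.
Bottom flange (beyond web): 2.75 × 0.5, A = 1.375 in², x = 1.375 in, Ī = 0.8665365 in⁴.
Centroid: x̄ = ΣA·x / ΣA = 2.875 in.
Transfer each piece to the centroidal y-axis using Ī + A·d² with d = x − 2.875:
  web: d = 0 in → contributes +0.01354167 in⁴
  top flange (beyond web): d = 1.5 in → contributes +3.960286 in⁴
  bottom flange (beyond web): d = -1.5 in → contributes +3.960286 in⁴
Total I = 7.934115 in⁴.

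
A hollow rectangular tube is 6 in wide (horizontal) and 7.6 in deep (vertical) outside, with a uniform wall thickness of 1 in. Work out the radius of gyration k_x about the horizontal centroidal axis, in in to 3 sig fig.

Split into non-overlapping primitives; take the origin at the lower-left of the bounding box.
Outer rectangle: 6 × 7.6, A = 45.6 in², y = 3.8 in, Ī = 219.49 in⁴.
Inner void (subtracted): 4 × 5.6, A = 22.4 in², y = 3.8 in, Ī = 58.539 in⁴.
By symmetry the centroid is at mid-height, ȳ = 3.8 in.
All pieces are centred on the horizontal centroidal axis, so I = ΣĪ (holes subtracted) = 160.95 in⁴.
Radius of gyration: k = √(I/A) = √(160.95 / 23.2) = 2.6339 in.

k_x ≈ 2.63 in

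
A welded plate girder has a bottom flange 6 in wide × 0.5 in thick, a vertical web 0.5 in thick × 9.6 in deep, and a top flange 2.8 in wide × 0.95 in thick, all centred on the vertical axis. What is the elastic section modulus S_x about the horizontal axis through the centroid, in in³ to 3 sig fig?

S_x ≈ 32.0 in³

Decompose the section into non-overlapping parts with the origin at the bottom-left of its bounding rectangle.
Bottom plate: 6 × 0.5, A = 3 in², y = 0.25 in, Ī = 0.0625 in⁴.
Web plate: 0.5 × 9.6, A = 4.8 in², y = 5.3 in, Ī = 36.864 in⁴.
Top plate: 2.8 × 0.95, A = 2.66 in², y = 10.575 in, Ī = 0.20005 in⁴.
Centroid: ȳ = ΣA·y / ΣA = 5.1931 in.
Transfer each piece to the horizontal axis through the centroid using Ī + A·d² with d = y − 5.1931:
  bottom plate: d = -4.9431 in → contributes +73.364 in⁴
  web plate: d = 0.10693 in → contributes +36.919 in⁴
  top plate: d = 5.3819 in → contributes +77.247 in⁴
Total I = 187.53 in⁴.
Extreme fibre distance c = 5.8569 in; S = I/c = 32.019 in³.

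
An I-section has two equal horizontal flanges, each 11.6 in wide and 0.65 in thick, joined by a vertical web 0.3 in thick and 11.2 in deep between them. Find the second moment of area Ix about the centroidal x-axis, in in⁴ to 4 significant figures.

Treat the section as a set of non-overlapping primitives; coordinates are from the bounding-box lower-left.
Bottom flange: 11.6 × 0.65, A = 7.54 in², y = 0.325 in, Ī = 0.265471 in⁴.
Web: 0.3 × 11.2, A = 3.36 in², y = 6.25 in, Ī = 35.1232 in⁴.
Top flange: 11.6 × 0.65, A = 7.54 in², y = 12.175 in, Ī = 0.265471 in⁴.
By symmetry the centroid is at mid-height, ȳ = 6.25 in.
Transfer each piece to the centroidal x-axis using Ī + A·d² with d = y − 6.25:
  bottom flange: d = -5.925 in → contributes +264.962 in⁴
  web: d = 0 in → contributes +35.1232 in⁴
  top flange: d = 5.925 in → contributes +264.962 in⁴
Total I = 565.047 in⁴.

Ix ≈ 565.0 in⁴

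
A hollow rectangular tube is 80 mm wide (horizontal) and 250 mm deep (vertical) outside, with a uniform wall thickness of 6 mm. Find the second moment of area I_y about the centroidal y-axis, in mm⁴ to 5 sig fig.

Break the section into simple shapes (no overlaps), measuring from the bottom-left corner of the bounding box.
Outer rectangle: 80 × 250, A = 20 000 mm², x = 40 mm, Ī = 10 666 667 mm⁴.
Inner void (subtracted): 68 × 238, A = 16 184 mm², x = 40 mm, Ī = 6 236 235 mm⁴.
By symmetry the centroid is at mid-width, x̄ = 40 mm.
All pieces are centred on the centroidal y-axis, so I = ΣĪ (holes subtracted) = 4 430 432 mm⁴.

I_y ≈ 4.4304 × 10⁶ mm⁴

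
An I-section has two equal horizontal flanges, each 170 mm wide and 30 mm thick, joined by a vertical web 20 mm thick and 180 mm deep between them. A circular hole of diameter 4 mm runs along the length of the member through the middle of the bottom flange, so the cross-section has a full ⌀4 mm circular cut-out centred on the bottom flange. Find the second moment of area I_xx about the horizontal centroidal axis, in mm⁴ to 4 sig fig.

Break the section into simple shapes (no overlaps), measuring from the bottom-left corner of the bounding box.
Bottom flange: 170 × 30, A = 5 100 mm², y = 15 mm, Ī = 382 500 mm⁴.
Web: 20 × 180, A = 3 600 mm², y = 120 mm, Ī = 9 720 000 mm⁴.
Top flange: 170 × 30, A = 5 100 mm², y = 225 mm, Ī = 382 500 mm⁴.
Hole (subtracted): ⌀4, A = 12.5664 mm², y = 15 mm, Ī = 12.5664 mm⁴.
Centroid: ȳ = ΣA·y / ΣA = 120.096 mm.
Transfer each piece to the horizontal centroidal axis using Ī + A·d² with d = y − 120.096:
  bottom flange: d = -105.096 mm → contributes +56 712 542 mm⁴
  web: d = -0.0957008 mm → contributes +9 720 033 mm⁴
  top flange: d = 104.904 mm → contributes +56 507 551 mm⁴
  hole: d = -105.096 mm → contributes −138 809 mm⁴
Total I = 122 801 317 mm⁴.

I_xx ≈ 1.228 × 10⁸ mm⁴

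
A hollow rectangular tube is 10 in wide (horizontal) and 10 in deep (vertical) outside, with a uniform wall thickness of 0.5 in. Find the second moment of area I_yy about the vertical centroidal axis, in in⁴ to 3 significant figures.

Break the section into simple shapes (no overlaps), measuring from the bottom-left corner of the bounding box.
Outer rectangle: 10 × 10, A = 100 in², x = 5 in, Ī = 833.33 in⁴.
Inner void (subtracted): 9 × 9, A = 81 in², x = 5 in, Ī = 546.75 in⁴.
By symmetry the centroid is at mid-width, x̄ = 5 in.
All pieces are centred on the vertical centroidal axis, so I = ΣĪ (holes subtracted) = 286.58 in⁴.

I_yy ≈ 287 in⁴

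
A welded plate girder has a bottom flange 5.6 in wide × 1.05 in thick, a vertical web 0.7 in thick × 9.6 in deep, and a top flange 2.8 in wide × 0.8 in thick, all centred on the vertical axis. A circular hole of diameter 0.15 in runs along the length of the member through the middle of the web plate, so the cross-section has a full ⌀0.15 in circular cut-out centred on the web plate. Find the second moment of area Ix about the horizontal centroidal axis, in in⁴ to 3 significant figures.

Ix ≈ 253 in⁴

Split into non-overlapping primitives; take the origin at the lower-left of the bounding box.
Bottom plate: 5.6 × 1.05, A = 5.88 in², y = 0.525 in, Ī = 0.54023 in⁴.
Web plate: 0.7 × 9.6, A = 6.72 in², y = 5.85 in, Ī = 51.61 in⁴.
Top plate: 2.8 × 0.8, A = 2.24 in², y = 11.05 in, Ī = 0.11947 in⁴.
Hole (subtracted): ⌀0.15, A = 0.017671 in², y = 5.85 in, Ī = 0.00002485 in⁴.
Centroid: ȳ = ΣA·y / ΣA = 4.5234 in.
Transfer each piece to the horizontal centroidal axis using Ī + A·d² with d = y − 4.5234:
  bottom plate: d = -3.9984 in → contributes +94.546 in⁴
  web plate: d = 1.3266 in → contributes +63.436 in⁴
  top plate: d = 6.5266 in → contributes +95.535 in⁴
  hole: d = 1.3266 in → contributes −0.031123 in⁴
Total I = 253.49 in⁴.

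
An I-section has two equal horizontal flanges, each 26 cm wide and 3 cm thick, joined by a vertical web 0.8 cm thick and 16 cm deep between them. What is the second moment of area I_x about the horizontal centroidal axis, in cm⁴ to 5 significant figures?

I_x ≈ 1.4469 × 10⁴ cm⁴

Break the section into simple shapes (no overlaps), measuring from the bottom-left corner of the bounding box.
Bottom flange: 26 × 3, A = 78 cm², y = 1.5 cm, Ī = 58.5 cm⁴.
Web: 0.8 × 16, A = 12.8 cm², y = 11 cm, Ī = 273.0667 cm⁴.
Top flange: 26 × 3, A = 78 cm², y = 20.5 cm, Ī = 58.5 cm⁴.
By symmetry the centroid is at mid-height, ȳ = 11 cm.
Transfer each piece to the horizontal centroidal axis using Ī + A·d² with d = y − 11:
  bottom flange: d = -9.5 cm → contributes +7 098 cm⁴
  web: d = 0 cm → contributes +273.0667 cm⁴
  top flange: d = 9.5 cm → contributes +7 098 cm⁴
Total I = 14469.07 cm⁴.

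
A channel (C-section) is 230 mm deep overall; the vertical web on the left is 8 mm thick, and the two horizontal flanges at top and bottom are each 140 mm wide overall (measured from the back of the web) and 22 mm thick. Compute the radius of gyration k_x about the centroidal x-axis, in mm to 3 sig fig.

Treat the section as a set of non-overlapping primitives; coordinates are from the bounding-box lower-left.
Web: 8 × 230, A = 1 840 mm², y = 115 mm, Ī = 8 111 333 mm⁴.
Top flange (beyond web): 132 × 22, A = 2 904 mm², y = 219 mm, Ī = 117 128 mm⁴.
Bottom flange (beyond web): 132 × 22, A = 2 904 mm², y = 11 mm, Ī = 117 128 mm⁴.
By symmetry the centroid is at mid-height, ȳ = 115 mm.
Transfer each piece to the centroidal x-axis using Ī + A·d² with d = y − 115:
  web: d = 0 mm → contributes +8 111 333 mm⁴
  top flange (beyond web): d = 104 mm → contributes +31 526 792 mm⁴
  bottom flange (beyond web): d = -104 mm → contributes +31 526 792 mm⁴
Total I = 71 164 917 mm⁴.
Radius of gyration: k = √(I/A) = √(71 164 917 / 7 648) = 96.463 mm.

k_x ≈ 96.5 mm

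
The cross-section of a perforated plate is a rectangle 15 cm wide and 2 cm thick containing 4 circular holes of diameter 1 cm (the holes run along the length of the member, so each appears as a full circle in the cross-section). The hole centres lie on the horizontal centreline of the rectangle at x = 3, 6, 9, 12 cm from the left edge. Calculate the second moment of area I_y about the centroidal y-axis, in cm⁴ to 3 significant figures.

Decompose the section into non-overlapping parts with the origin at the bottom-left of its bounding rectangle.
Plate: 15 × 2, A = 30 cm², x = 7.5 cm, Ī = 562.5 cm⁴.
Hole 1 (subtracted): ⌀1, A = 0.7854 cm², x = 3 cm, Ī = 0.049087 cm⁴.
Hole 2 (subtracted): ⌀1, A = 0.7854 cm², x = 6 cm, Ī = 0.049087 cm⁴.
Hole 3 (subtracted): ⌀1, A = 0.7854 cm², x = 9 cm, Ī = 0.049087 cm⁴.
Hole 4 (subtracted): ⌀1, A = 0.7854 cm², x = 12 cm, Ī = 0.049087 cm⁴.
By symmetry the centroid is at mid-width, x̄ = 7.5 cm.
Transfer each piece to the centroidal y-axis using Ī + A·d² with d = x − 7.5:
  plate: d = 0 cm → contributes +562.5 cm⁴
  hole 1: d = -4.5 cm → contributes −15.953 cm⁴
  hole 2: d = -1.5 cm → contributes −1.8162 cm⁴
  hole 3: d = 1.5 cm → contributes −1.8162 cm⁴
  hole 4: d = 4.5 cm → contributes −15.953 cm⁴
Total I = 526.96 cm⁴.

I_y ≈ 527 cm⁴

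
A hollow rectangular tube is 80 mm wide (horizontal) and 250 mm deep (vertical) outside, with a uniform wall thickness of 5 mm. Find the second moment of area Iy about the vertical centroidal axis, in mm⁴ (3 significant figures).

Treat the section as a set of non-overlapping primitives; coordinates are from the bounding-box lower-left.
Outer rectangle: 80 × 250, A = 20 000 mm², x = 40 mm, Ī = 10 666 667 mm⁴.
Inner void (subtracted): 70 × 240, A = 16 800 mm², x = 40 mm, Ī = 6 860 000 mm⁴.
By symmetry the centroid is at mid-width, x̄ = 40 mm.
All pieces are centred on the vertical centroidal axis, so I = ΣĪ (holes subtracted) = 3 806 667 mm⁴.

Iy ≈ 3.81 × 10⁶ mm⁴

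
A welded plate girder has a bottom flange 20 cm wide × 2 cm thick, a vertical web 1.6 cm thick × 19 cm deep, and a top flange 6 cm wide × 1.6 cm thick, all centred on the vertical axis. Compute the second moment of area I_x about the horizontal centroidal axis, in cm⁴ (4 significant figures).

Treat the section as a set of non-overlapping primitives; coordinates are from the bounding-box lower-left.
Bottom plate: 20 × 2, A = 40 cm², y = 1 cm, Ī = 13.3333 cm⁴.
Web plate: 1.6 × 19, A = 30.4 cm², y = 11.5 cm, Ī = 914.533 cm⁴.
Top plate: 6 × 1.6, A = 9.6 cm², y = 21.8 cm, Ī = 2.048 cm⁴.
Centroid: ȳ = ΣA·y / ΣA = 7.486 cm.
Transfer each piece to the horizontal centroidal axis using Ī + A·d² with d = y − 7.486:
  bottom plate: d = -6.486 cm → contributes +1696.06 cm⁴
  web plate: d = 4.014 cm → contributes +1404.34 cm⁴
  top plate: d = 14.314 cm → contributes +1 969 cm⁴
Total I = 5069.4 cm⁴.

I_x ≈ 5069 cm⁴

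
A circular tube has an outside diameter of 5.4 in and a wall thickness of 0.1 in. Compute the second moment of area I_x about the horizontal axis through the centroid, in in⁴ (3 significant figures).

Break the section into simple shapes (no overlaps), measuring from the bottom-left corner of the bounding box.
Outer circle: ⌀5.4, A = 22.902 in², y = 2.7 in, Ī = 41.739 in⁴.
Bore (subtracted): ⌀5.2, A = 21.237 in², y = 2.7 in, Ī = 35.891 in⁴.
By symmetry the centroid is at mid-height, ȳ = 2.7 in.
All pieces are centred on the horizontal axis through the centroid, so I = ΣĪ (holes subtracted) = 5.8485 in⁴.

I_x ≈ 5.85 in⁴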